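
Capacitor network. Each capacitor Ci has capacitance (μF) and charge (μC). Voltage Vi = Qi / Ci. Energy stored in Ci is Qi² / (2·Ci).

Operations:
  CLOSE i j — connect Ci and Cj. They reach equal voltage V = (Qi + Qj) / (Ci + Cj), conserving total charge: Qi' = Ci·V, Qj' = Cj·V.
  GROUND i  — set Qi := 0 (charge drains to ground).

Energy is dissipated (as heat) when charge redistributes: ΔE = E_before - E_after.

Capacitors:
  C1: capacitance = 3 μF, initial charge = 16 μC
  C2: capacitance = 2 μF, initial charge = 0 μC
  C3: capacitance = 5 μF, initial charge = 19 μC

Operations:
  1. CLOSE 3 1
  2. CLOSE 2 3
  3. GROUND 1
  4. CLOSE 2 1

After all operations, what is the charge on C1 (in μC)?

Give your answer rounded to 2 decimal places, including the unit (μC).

Answer: 3.75 μC

Derivation:
Initial: C1(3μF, Q=16μC, V=5.33V), C2(2μF, Q=0μC, V=0.00V), C3(5μF, Q=19μC, V=3.80V)
Op 1: CLOSE 3-1: Q_total=35.00, C_total=8.00, V=4.38; Q3=21.88, Q1=13.12; dissipated=2.204
Op 2: CLOSE 2-3: Q_total=21.88, C_total=7.00, V=3.12; Q2=6.25, Q3=15.62; dissipated=13.672
Op 3: GROUND 1: Q1=0; energy lost=28.711
Op 4: CLOSE 2-1: Q_total=6.25, C_total=5.00, V=1.25; Q2=2.50, Q1=3.75; dissipated=5.859
Final charges: Q1=3.75, Q2=2.50, Q3=15.62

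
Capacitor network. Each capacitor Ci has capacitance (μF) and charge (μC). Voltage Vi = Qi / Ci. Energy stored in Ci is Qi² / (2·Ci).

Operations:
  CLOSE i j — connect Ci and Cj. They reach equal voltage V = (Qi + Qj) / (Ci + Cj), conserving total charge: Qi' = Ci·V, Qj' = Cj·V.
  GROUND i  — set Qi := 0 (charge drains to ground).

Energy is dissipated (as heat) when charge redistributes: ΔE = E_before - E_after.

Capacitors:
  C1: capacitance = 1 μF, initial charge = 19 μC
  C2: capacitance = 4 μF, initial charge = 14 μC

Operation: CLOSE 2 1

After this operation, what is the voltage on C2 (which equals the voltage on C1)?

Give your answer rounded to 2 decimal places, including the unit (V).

Answer: 6.60 V

Derivation:
Initial: C1(1μF, Q=19μC, V=19.00V), C2(4μF, Q=14μC, V=3.50V)
Op 1: CLOSE 2-1: Q_total=33.00, C_total=5.00, V=6.60; Q2=26.40, Q1=6.60; dissipated=96.100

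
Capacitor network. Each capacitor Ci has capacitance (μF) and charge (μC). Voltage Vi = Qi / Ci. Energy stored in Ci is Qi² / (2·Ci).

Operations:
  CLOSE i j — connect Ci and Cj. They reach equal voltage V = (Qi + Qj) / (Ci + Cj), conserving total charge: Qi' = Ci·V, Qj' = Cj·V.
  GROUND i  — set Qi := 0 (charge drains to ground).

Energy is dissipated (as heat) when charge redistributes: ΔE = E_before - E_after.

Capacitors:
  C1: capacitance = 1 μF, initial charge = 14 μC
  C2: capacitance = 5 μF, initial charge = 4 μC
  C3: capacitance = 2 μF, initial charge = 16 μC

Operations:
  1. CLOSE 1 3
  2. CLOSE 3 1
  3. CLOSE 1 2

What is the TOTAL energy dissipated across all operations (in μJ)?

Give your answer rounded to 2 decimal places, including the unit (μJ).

Initial: C1(1μF, Q=14μC, V=14.00V), C2(5μF, Q=4μC, V=0.80V), C3(2μF, Q=16μC, V=8.00V)
Op 1: CLOSE 1-3: Q_total=30.00, C_total=3.00, V=10.00; Q1=10.00, Q3=20.00; dissipated=12.000
Op 2: CLOSE 3-1: Q_total=30.00, C_total=3.00, V=10.00; Q3=20.00, Q1=10.00; dissipated=0.000
Op 3: CLOSE 1-2: Q_total=14.00, C_total=6.00, V=2.33; Q1=2.33, Q2=11.67; dissipated=35.267
Total dissipated: 47.267 μJ

Answer: 47.27 μJ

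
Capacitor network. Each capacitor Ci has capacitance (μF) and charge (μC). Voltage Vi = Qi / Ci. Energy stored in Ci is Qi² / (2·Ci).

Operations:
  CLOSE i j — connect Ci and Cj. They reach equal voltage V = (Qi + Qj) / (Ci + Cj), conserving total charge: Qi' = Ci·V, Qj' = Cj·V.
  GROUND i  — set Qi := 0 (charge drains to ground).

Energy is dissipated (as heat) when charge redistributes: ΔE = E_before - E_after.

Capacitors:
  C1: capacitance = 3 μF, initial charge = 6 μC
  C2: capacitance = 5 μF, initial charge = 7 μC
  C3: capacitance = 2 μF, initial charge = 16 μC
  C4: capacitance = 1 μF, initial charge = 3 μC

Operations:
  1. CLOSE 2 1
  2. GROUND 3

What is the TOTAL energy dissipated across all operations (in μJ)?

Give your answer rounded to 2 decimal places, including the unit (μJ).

Initial: C1(3μF, Q=6μC, V=2.00V), C2(5μF, Q=7μC, V=1.40V), C3(2μF, Q=16μC, V=8.00V), C4(1μF, Q=3μC, V=3.00V)
Op 1: CLOSE 2-1: Q_total=13.00, C_total=8.00, V=1.62; Q2=8.12, Q1=4.88; dissipated=0.338
Op 2: GROUND 3: Q3=0; energy lost=64.000
Total dissipated: 64.338 μJ

Answer: 64.34 μJ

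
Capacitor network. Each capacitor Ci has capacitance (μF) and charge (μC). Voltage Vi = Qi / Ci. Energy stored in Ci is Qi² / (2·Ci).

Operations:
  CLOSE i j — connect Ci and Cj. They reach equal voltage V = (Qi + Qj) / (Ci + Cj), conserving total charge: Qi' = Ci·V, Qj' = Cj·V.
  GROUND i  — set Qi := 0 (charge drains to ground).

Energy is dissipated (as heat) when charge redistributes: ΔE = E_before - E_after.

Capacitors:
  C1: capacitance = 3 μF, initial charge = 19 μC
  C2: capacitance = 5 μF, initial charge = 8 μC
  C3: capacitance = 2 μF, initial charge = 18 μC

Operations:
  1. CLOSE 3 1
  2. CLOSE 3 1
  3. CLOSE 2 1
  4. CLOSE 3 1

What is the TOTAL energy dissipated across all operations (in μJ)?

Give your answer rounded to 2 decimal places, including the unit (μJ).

Answer: 43.69 μJ

Derivation:
Initial: C1(3μF, Q=19μC, V=6.33V), C2(5μF, Q=8μC, V=1.60V), C3(2μF, Q=18μC, V=9.00V)
Op 1: CLOSE 3-1: Q_total=37.00, C_total=5.00, V=7.40; Q3=14.80, Q1=22.20; dissipated=4.267
Op 2: CLOSE 3-1: Q_total=37.00, C_total=5.00, V=7.40; Q3=14.80, Q1=22.20; dissipated=0.000
Op 3: CLOSE 2-1: Q_total=30.20, C_total=8.00, V=3.77; Q2=18.88, Q1=11.32; dissipated=31.538
Op 4: CLOSE 3-1: Q_total=26.12, C_total=5.00, V=5.22; Q3=10.45, Q1=15.68; dissipated=7.884
Total dissipated: 43.689 μJ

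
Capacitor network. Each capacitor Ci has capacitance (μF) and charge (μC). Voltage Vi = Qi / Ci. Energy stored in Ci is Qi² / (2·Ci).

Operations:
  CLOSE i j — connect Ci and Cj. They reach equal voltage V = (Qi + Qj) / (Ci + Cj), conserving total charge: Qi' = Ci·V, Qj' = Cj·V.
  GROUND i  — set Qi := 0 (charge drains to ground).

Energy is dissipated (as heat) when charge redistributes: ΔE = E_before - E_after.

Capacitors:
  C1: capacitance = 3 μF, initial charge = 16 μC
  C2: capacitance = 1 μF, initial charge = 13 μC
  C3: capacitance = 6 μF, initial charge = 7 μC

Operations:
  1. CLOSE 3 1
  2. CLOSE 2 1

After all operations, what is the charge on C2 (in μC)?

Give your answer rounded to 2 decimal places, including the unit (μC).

Initial: C1(3μF, Q=16μC, V=5.33V), C2(1μF, Q=13μC, V=13.00V), C3(6μF, Q=7μC, V=1.17V)
Op 1: CLOSE 3-1: Q_total=23.00, C_total=9.00, V=2.56; Q3=15.33, Q1=7.67; dissipated=17.361
Op 2: CLOSE 2-1: Q_total=20.67, C_total=4.00, V=5.17; Q2=5.17, Q1=15.50; dissipated=40.907
Final charges: Q1=15.50, Q2=5.17, Q3=15.33

Answer: 5.17 μC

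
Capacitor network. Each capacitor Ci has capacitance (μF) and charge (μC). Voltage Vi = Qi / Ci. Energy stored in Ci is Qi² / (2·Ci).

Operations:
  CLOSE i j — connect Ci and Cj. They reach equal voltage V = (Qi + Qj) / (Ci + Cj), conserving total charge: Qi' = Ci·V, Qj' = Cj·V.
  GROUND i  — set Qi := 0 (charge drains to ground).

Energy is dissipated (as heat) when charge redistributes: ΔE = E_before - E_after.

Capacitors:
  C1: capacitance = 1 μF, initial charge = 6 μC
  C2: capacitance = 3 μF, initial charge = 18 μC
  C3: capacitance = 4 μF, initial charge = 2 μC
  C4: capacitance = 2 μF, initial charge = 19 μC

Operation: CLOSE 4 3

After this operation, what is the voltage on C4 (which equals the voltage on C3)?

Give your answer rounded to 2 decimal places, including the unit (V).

Initial: C1(1μF, Q=6μC, V=6.00V), C2(3μF, Q=18μC, V=6.00V), C3(4μF, Q=2μC, V=0.50V), C4(2μF, Q=19μC, V=9.50V)
Op 1: CLOSE 4-3: Q_total=21.00, C_total=6.00, V=3.50; Q4=7.00, Q3=14.00; dissipated=54.000

Answer: 3.50 V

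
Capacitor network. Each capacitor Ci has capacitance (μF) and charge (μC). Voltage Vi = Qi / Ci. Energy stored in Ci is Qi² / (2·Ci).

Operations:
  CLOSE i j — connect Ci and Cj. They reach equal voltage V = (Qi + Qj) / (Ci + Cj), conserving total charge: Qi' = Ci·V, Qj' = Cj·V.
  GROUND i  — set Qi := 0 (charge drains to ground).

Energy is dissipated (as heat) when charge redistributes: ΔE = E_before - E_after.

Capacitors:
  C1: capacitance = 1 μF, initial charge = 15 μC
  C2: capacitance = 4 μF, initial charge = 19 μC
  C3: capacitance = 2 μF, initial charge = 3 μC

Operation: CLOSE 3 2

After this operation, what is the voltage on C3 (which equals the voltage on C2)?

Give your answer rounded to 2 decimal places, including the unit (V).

Initial: C1(1μF, Q=15μC, V=15.00V), C2(4μF, Q=19μC, V=4.75V), C3(2μF, Q=3μC, V=1.50V)
Op 1: CLOSE 3-2: Q_total=22.00, C_total=6.00, V=3.67; Q3=7.33, Q2=14.67; dissipated=7.042

Answer: 3.67 V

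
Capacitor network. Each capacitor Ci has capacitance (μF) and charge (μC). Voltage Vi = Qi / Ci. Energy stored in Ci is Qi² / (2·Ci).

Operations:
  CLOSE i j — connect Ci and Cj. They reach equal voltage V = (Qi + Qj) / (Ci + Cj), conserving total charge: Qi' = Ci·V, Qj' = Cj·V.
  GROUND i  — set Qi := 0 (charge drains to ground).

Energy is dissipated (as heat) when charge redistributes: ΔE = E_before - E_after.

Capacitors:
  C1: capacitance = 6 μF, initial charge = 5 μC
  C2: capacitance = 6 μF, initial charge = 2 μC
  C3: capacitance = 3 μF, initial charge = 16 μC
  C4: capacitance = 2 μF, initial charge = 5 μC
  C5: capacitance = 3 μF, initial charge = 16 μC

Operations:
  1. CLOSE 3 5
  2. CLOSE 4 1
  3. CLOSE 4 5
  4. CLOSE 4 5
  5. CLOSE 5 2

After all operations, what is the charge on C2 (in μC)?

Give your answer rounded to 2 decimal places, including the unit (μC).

Answer: 8.73 μC

Derivation:
Initial: C1(6μF, Q=5μC, V=0.83V), C2(6μF, Q=2μC, V=0.33V), C3(3μF, Q=16μC, V=5.33V), C4(2μF, Q=5μC, V=2.50V), C5(3μF, Q=16μC, V=5.33V)
Op 1: CLOSE 3-5: Q_total=32.00, C_total=6.00, V=5.33; Q3=16.00, Q5=16.00; dissipated=0.000
Op 2: CLOSE 4-1: Q_total=10.00, C_total=8.00, V=1.25; Q4=2.50, Q1=7.50; dissipated=2.083
Op 3: CLOSE 4-5: Q_total=18.50, C_total=5.00, V=3.70; Q4=7.40, Q5=11.10; dissipated=10.004
Op 4: CLOSE 4-5: Q_total=18.50, C_total=5.00, V=3.70; Q4=7.40, Q5=11.10; dissipated=0.000
Op 5: CLOSE 5-2: Q_total=13.10, C_total=9.00, V=1.46; Q5=4.37, Q2=8.73; dissipated=11.334
Final charges: Q1=7.50, Q2=8.73, Q3=16.00, Q4=7.40, Q5=4.37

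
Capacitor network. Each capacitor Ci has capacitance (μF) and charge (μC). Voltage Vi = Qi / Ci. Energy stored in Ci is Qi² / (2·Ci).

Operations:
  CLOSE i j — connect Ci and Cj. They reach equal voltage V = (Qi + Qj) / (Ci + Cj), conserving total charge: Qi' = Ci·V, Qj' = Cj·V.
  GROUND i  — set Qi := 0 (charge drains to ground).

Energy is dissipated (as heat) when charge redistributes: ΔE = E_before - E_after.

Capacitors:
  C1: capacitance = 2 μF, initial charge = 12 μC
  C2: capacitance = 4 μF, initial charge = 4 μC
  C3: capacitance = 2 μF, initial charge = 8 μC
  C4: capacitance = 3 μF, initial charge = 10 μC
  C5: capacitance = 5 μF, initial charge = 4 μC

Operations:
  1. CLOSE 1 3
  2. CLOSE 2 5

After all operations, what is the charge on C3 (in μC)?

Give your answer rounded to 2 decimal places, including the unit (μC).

Answer: 10.00 μC

Derivation:
Initial: C1(2μF, Q=12μC, V=6.00V), C2(4μF, Q=4μC, V=1.00V), C3(2μF, Q=8μC, V=4.00V), C4(3μF, Q=10μC, V=3.33V), C5(5μF, Q=4μC, V=0.80V)
Op 1: CLOSE 1-3: Q_total=20.00, C_total=4.00, V=5.00; Q1=10.00, Q3=10.00; dissipated=2.000
Op 2: CLOSE 2-5: Q_total=8.00, C_total=9.00, V=0.89; Q2=3.56, Q5=4.44; dissipated=0.044
Final charges: Q1=10.00, Q2=3.56, Q3=10.00, Q4=10.00, Q5=4.44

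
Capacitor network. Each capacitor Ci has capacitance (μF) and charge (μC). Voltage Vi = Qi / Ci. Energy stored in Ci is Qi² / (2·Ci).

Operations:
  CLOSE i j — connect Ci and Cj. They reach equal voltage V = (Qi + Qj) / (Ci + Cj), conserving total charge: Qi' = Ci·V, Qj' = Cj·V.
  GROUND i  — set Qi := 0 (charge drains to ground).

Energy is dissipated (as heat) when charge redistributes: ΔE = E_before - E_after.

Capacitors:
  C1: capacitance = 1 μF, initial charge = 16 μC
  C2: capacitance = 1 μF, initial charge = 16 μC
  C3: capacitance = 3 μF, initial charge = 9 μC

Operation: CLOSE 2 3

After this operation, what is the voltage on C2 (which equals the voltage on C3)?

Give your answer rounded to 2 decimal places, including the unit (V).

Answer: 6.25 V

Derivation:
Initial: C1(1μF, Q=16μC, V=16.00V), C2(1μF, Q=16μC, V=16.00V), C3(3μF, Q=9μC, V=3.00V)
Op 1: CLOSE 2-3: Q_total=25.00, C_total=4.00, V=6.25; Q2=6.25, Q3=18.75; dissipated=63.375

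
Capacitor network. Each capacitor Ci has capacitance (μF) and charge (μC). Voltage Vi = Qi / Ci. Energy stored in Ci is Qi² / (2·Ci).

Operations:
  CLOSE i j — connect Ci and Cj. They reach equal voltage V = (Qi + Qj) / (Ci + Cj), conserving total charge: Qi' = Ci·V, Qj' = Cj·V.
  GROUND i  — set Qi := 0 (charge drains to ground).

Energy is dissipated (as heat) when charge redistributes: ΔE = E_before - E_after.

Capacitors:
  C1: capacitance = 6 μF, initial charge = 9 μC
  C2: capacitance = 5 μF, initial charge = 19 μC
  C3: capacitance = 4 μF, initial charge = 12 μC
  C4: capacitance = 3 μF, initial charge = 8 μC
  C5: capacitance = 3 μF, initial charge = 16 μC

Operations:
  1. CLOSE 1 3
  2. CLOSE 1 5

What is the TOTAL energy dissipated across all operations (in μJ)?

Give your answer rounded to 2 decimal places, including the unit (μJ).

Answer: 13.15 μJ

Derivation:
Initial: C1(6μF, Q=9μC, V=1.50V), C2(5μF, Q=19μC, V=3.80V), C3(4μF, Q=12μC, V=3.00V), C4(3μF, Q=8μC, V=2.67V), C5(3μF, Q=16μC, V=5.33V)
Op 1: CLOSE 1-3: Q_total=21.00, C_total=10.00, V=2.10; Q1=12.60, Q3=8.40; dissipated=2.700
Op 2: CLOSE 1-5: Q_total=28.60, C_total=9.00, V=3.18; Q1=19.07, Q5=9.53; dissipated=10.454
Total dissipated: 13.154 μJ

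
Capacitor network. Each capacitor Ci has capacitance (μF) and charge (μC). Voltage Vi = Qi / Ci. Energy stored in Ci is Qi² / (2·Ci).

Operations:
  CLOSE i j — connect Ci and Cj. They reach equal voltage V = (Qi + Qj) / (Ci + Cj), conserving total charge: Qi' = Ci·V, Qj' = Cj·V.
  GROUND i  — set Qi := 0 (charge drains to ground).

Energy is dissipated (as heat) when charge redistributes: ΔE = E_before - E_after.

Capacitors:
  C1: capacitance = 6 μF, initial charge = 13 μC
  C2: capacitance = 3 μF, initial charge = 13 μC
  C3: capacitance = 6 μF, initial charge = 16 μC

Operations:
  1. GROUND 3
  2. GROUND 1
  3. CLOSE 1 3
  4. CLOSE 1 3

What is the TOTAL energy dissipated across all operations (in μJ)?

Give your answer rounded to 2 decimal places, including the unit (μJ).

Initial: C1(6μF, Q=13μC, V=2.17V), C2(3μF, Q=13μC, V=4.33V), C3(6μF, Q=16μC, V=2.67V)
Op 1: GROUND 3: Q3=0; energy lost=21.333
Op 2: GROUND 1: Q1=0; energy lost=14.083
Op 3: CLOSE 1-3: Q_total=0.00, C_total=12.00, V=0.00; Q1=0.00, Q3=0.00; dissipated=0.000
Op 4: CLOSE 1-3: Q_total=0.00, C_total=12.00, V=0.00; Q1=0.00, Q3=0.00; dissipated=0.000
Total dissipated: 35.417 μJ

Answer: 35.42 μJ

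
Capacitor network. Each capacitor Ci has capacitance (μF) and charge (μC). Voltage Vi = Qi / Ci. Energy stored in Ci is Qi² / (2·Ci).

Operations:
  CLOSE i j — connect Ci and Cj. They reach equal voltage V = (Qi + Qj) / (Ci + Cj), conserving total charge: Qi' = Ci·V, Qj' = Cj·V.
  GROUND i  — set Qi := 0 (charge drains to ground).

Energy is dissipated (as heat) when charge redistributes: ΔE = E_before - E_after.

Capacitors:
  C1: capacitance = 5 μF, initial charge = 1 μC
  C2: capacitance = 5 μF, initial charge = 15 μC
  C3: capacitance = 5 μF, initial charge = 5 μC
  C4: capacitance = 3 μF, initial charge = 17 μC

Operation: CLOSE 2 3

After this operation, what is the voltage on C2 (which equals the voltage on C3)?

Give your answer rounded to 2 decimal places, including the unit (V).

Answer: 2.00 V

Derivation:
Initial: C1(5μF, Q=1μC, V=0.20V), C2(5μF, Q=15μC, V=3.00V), C3(5μF, Q=5μC, V=1.00V), C4(3μF, Q=17μC, V=5.67V)
Op 1: CLOSE 2-3: Q_total=20.00, C_total=10.00, V=2.00; Q2=10.00, Q3=10.00; dissipated=5.000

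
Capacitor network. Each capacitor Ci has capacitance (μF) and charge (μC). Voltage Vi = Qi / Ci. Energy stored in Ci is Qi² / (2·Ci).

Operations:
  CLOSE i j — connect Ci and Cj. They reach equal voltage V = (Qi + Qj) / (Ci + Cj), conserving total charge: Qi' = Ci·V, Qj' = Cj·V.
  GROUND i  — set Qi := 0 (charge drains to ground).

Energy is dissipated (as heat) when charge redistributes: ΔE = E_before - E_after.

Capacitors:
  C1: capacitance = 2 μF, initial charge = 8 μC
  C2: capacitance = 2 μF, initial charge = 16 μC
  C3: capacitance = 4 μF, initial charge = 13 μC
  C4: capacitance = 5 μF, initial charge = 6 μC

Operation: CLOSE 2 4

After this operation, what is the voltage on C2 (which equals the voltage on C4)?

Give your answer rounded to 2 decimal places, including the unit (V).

Answer: 3.14 V

Derivation:
Initial: C1(2μF, Q=8μC, V=4.00V), C2(2μF, Q=16μC, V=8.00V), C3(4μF, Q=13μC, V=3.25V), C4(5μF, Q=6μC, V=1.20V)
Op 1: CLOSE 2-4: Q_total=22.00, C_total=7.00, V=3.14; Q2=6.29, Q4=15.71; dissipated=33.029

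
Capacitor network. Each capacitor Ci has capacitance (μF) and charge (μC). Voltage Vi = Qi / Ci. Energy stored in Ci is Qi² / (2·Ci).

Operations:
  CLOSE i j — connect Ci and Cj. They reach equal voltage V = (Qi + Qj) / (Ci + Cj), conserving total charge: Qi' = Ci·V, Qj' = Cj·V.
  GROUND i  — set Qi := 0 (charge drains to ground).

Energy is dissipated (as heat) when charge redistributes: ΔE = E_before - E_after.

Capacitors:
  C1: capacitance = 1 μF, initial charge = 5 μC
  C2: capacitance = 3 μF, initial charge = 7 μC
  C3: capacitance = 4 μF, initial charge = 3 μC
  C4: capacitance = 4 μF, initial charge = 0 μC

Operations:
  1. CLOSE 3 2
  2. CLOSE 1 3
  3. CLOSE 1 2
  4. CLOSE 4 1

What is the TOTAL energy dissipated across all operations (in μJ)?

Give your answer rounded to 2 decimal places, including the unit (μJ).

Answer: 8.48 μJ

Derivation:
Initial: C1(1μF, Q=5μC, V=5.00V), C2(3μF, Q=7μC, V=2.33V), C3(4μF, Q=3μC, V=0.75V), C4(4μF, Q=0μC, V=0.00V)
Op 1: CLOSE 3-2: Q_total=10.00, C_total=7.00, V=1.43; Q3=5.71, Q2=4.29; dissipated=2.149
Op 2: CLOSE 1-3: Q_total=10.71, C_total=5.00, V=2.14; Q1=2.14, Q3=8.57; dissipated=5.102
Op 3: CLOSE 1-2: Q_total=6.43, C_total=4.00, V=1.61; Q1=1.61, Q2=4.82; dissipated=0.191
Op 4: CLOSE 4-1: Q_total=1.61, C_total=5.00, V=0.32; Q4=1.29, Q1=0.32; dissipated=1.033
Total dissipated: 8.475 μJ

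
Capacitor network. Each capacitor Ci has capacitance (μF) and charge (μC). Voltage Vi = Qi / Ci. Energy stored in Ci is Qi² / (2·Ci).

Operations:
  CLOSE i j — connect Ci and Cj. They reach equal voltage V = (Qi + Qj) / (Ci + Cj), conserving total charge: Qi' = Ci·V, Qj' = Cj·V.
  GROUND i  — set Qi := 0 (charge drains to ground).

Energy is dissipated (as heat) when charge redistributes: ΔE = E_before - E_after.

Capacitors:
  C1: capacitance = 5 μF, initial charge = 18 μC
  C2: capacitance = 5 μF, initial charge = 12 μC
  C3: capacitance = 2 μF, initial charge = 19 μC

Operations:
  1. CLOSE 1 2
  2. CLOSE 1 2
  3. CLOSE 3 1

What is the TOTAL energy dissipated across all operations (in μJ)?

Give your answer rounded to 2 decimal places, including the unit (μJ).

Answer: 31.98 μJ

Derivation:
Initial: C1(5μF, Q=18μC, V=3.60V), C2(5μF, Q=12μC, V=2.40V), C3(2μF, Q=19μC, V=9.50V)
Op 1: CLOSE 1-2: Q_total=30.00, C_total=10.00, V=3.00; Q1=15.00, Q2=15.00; dissipated=1.800
Op 2: CLOSE 1-2: Q_total=30.00, C_total=10.00, V=3.00; Q1=15.00, Q2=15.00; dissipated=0.000
Op 3: CLOSE 3-1: Q_total=34.00, C_total=7.00, V=4.86; Q3=9.71, Q1=24.29; dissipated=30.179
Total dissipated: 31.979 μJ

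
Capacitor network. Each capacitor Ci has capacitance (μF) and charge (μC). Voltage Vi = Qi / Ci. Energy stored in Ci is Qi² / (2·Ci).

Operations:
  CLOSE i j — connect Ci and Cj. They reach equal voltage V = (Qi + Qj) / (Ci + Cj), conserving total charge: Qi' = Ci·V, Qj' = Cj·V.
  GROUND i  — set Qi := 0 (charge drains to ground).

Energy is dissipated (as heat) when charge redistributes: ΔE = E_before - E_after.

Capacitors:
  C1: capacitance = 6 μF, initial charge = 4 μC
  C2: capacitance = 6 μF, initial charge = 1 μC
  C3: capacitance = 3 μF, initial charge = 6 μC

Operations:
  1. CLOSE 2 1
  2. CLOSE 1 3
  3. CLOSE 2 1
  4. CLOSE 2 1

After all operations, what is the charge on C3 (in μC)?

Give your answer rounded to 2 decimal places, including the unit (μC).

Initial: C1(6μF, Q=4μC, V=0.67V), C2(6μF, Q=1μC, V=0.17V), C3(3μF, Q=6μC, V=2.00V)
Op 1: CLOSE 2-1: Q_total=5.00, C_total=12.00, V=0.42; Q2=2.50, Q1=2.50; dissipated=0.375
Op 2: CLOSE 1-3: Q_total=8.50, C_total=9.00, V=0.94; Q1=5.67, Q3=2.83; dissipated=2.507
Op 3: CLOSE 2-1: Q_total=8.17, C_total=12.00, V=0.68; Q2=4.08, Q1=4.08; dissipated=0.418
Op 4: CLOSE 2-1: Q_total=8.17, C_total=12.00, V=0.68; Q2=4.08, Q1=4.08; dissipated=0.000
Final charges: Q1=4.08, Q2=4.08, Q3=2.83

Answer: 2.83 μC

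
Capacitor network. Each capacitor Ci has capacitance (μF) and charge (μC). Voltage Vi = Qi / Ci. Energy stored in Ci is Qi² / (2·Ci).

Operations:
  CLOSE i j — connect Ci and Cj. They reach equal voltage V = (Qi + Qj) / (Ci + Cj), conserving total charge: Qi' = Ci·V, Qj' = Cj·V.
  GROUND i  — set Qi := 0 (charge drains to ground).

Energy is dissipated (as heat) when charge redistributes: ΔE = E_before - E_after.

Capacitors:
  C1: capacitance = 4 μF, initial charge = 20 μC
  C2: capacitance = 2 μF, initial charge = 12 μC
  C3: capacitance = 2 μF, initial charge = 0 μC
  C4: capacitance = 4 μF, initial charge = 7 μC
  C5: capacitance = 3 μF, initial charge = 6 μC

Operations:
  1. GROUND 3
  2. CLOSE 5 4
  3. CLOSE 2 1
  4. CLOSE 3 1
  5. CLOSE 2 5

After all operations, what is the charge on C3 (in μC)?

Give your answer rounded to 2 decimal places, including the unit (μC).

Answer: 7.11 μC

Derivation:
Initial: C1(4μF, Q=20μC, V=5.00V), C2(2μF, Q=12μC, V=6.00V), C3(2μF, Q=0μC, V=0.00V), C4(4μF, Q=7μC, V=1.75V), C5(3μF, Q=6μC, V=2.00V)
Op 1: GROUND 3: Q3=0; energy lost=0.000
Op 2: CLOSE 5-4: Q_total=13.00, C_total=7.00, V=1.86; Q5=5.57, Q4=7.43; dissipated=0.054
Op 3: CLOSE 2-1: Q_total=32.00, C_total=6.00, V=5.33; Q2=10.67, Q1=21.33; dissipated=0.667
Op 4: CLOSE 3-1: Q_total=21.33, C_total=6.00, V=3.56; Q3=7.11, Q1=14.22; dissipated=18.963
Op 5: CLOSE 2-5: Q_total=16.24, C_total=5.00, V=3.25; Q2=6.50, Q5=9.74; dissipated=7.250
Final charges: Q1=14.22, Q2=6.50, Q3=7.11, Q4=7.43, Q5=9.74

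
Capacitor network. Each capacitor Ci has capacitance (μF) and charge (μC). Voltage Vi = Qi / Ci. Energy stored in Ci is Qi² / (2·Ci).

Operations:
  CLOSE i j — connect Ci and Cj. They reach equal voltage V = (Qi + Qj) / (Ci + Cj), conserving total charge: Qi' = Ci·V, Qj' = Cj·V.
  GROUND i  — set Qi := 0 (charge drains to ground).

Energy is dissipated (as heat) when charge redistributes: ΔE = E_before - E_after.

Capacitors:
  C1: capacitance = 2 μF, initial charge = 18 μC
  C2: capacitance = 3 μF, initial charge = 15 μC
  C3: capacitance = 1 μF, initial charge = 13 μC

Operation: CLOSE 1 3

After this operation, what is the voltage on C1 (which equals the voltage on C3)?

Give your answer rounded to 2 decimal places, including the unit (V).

Answer: 10.33 V

Derivation:
Initial: C1(2μF, Q=18μC, V=9.00V), C2(3μF, Q=15μC, V=5.00V), C3(1μF, Q=13μC, V=13.00V)
Op 1: CLOSE 1-3: Q_total=31.00, C_total=3.00, V=10.33; Q1=20.67, Q3=10.33; dissipated=5.333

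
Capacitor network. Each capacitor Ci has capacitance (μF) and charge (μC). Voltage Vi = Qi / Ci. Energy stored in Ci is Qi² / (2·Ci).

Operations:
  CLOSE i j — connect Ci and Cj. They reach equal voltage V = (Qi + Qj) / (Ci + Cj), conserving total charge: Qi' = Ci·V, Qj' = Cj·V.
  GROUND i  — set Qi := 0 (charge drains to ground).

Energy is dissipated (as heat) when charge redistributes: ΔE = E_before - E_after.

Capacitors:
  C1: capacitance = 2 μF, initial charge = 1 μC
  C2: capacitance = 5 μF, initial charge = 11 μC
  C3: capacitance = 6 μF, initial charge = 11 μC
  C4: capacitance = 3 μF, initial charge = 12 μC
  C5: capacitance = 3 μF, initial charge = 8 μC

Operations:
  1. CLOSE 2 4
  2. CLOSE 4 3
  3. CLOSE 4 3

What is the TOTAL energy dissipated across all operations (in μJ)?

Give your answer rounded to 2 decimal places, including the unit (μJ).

Initial: C1(2μF, Q=1μC, V=0.50V), C2(5μF, Q=11μC, V=2.20V), C3(6μF, Q=11μC, V=1.83V), C4(3μF, Q=12μC, V=4.00V), C5(3μF, Q=8μC, V=2.67V)
Op 1: CLOSE 2-4: Q_total=23.00, C_total=8.00, V=2.88; Q2=14.38, Q4=8.62; dissipated=3.038
Op 2: CLOSE 4-3: Q_total=19.62, C_total=9.00, V=2.18; Q4=6.54, Q3=13.08; dissipated=1.085
Op 3: CLOSE 4-3: Q_total=19.62, C_total=9.00, V=2.18; Q4=6.54, Q3=13.08; dissipated=0.000
Total dissipated: 4.123 μJ

Answer: 4.12 μJ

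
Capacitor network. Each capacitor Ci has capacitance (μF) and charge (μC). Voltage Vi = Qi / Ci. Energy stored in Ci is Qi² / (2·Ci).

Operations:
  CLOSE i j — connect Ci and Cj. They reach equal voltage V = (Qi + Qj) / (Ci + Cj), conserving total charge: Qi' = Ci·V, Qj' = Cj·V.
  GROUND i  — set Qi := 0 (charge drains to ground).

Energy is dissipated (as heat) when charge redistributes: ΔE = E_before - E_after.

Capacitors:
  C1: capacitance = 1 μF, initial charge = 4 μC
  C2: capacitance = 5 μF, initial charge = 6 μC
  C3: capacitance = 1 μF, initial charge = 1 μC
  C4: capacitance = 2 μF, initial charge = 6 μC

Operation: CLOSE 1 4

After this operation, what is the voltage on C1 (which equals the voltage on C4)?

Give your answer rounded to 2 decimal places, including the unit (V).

Initial: C1(1μF, Q=4μC, V=4.00V), C2(5μF, Q=6μC, V=1.20V), C3(1μF, Q=1μC, V=1.00V), C4(2μF, Q=6μC, V=3.00V)
Op 1: CLOSE 1-4: Q_total=10.00, C_total=3.00, V=3.33; Q1=3.33, Q4=6.67; dissipated=0.333

Answer: 3.33 V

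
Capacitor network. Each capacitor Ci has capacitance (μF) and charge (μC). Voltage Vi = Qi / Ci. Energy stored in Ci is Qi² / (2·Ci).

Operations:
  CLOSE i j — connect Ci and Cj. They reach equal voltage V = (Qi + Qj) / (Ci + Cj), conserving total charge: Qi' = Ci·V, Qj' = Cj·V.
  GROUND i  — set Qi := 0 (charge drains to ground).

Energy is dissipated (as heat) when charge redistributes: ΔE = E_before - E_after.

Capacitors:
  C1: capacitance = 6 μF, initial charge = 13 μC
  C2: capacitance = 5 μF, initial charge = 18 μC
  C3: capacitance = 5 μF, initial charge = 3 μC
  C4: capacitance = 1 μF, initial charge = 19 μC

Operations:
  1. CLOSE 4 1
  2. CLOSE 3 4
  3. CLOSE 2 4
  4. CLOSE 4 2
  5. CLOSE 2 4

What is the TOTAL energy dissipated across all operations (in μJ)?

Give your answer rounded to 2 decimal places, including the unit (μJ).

Initial: C1(6μF, Q=13μC, V=2.17V), C2(5μF, Q=18μC, V=3.60V), C3(5μF, Q=3μC, V=0.60V), C4(1μF, Q=19μC, V=19.00V)
Op 1: CLOSE 4-1: Q_total=32.00, C_total=7.00, V=4.57; Q4=4.57, Q1=27.43; dissipated=121.440
Op 2: CLOSE 3-4: Q_total=7.57, C_total=6.00, V=1.26; Q3=6.31, Q4=1.26; dissipated=6.572
Op 3: CLOSE 2-4: Q_total=19.26, C_total=6.00, V=3.21; Q2=16.05, Q4=3.21; dissipated=2.278
Op 4: CLOSE 4-2: Q_total=19.26, C_total=6.00, V=3.21; Q4=3.21, Q2=16.05; dissipated=0.000
Op 5: CLOSE 2-4: Q_total=19.26, C_total=6.00, V=3.21; Q2=16.05, Q4=3.21; dissipated=0.000
Total dissipated: 130.290 μJ

Answer: 130.29 μJ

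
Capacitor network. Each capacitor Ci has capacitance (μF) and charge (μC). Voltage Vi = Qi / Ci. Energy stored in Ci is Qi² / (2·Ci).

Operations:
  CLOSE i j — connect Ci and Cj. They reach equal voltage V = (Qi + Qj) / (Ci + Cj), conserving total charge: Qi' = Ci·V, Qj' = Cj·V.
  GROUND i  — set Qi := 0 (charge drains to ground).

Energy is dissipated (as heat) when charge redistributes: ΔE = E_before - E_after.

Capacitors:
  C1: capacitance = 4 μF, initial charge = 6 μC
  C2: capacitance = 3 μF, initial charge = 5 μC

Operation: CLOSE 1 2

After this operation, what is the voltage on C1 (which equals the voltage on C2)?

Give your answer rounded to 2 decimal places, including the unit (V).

Answer: 1.57 V

Derivation:
Initial: C1(4μF, Q=6μC, V=1.50V), C2(3μF, Q=5μC, V=1.67V)
Op 1: CLOSE 1-2: Q_total=11.00, C_total=7.00, V=1.57; Q1=6.29, Q2=4.71; dissipated=0.024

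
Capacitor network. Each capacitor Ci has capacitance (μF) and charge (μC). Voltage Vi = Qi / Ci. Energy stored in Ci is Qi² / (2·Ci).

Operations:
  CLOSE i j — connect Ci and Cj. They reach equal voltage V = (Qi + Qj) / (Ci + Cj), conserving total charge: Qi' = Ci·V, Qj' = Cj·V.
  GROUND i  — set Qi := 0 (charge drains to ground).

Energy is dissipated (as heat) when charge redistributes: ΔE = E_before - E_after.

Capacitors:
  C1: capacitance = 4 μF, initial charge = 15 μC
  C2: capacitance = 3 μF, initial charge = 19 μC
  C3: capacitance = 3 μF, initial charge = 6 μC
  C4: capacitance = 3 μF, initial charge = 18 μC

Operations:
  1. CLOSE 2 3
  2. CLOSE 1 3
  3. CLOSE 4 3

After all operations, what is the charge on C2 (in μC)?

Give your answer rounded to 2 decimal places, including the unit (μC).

Initial: C1(4μF, Q=15μC, V=3.75V), C2(3μF, Q=19μC, V=6.33V), C3(3μF, Q=6μC, V=2.00V), C4(3μF, Q=18μC, V=6.00V)
Op 1: CLOSE 2-3: Q_total=25.00, C_total=6.00, V=4.17; Q2=12.50, Q3=12.50; dissipated=14.083
Op 2: CLOSE 1-3: Q_total=27.50, C_total=7.00, V=3.93; Q1=15.71, Q3=11.79; dissipated=0.149
Op 3: CLOSE 4-3: Q_total=29.79, C_total=6.00, V=4.96; Q4=14.89, Q3=14.89; dissipated=3.218
Final charges: Q1=15.71, Q2=12.50, Q3=14.89, Q4=14.89

Answer: 12.50 μC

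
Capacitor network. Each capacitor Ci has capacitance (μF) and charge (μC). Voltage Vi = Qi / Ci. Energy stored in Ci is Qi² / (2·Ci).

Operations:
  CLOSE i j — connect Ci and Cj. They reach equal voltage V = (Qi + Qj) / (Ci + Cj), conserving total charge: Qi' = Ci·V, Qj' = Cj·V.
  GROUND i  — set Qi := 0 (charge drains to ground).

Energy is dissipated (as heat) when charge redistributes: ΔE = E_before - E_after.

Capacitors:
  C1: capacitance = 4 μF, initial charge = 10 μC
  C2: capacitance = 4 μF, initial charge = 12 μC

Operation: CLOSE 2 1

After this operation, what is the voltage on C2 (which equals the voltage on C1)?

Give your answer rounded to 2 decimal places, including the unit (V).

Initial: C1(4μF, Q=10μC, V=2.50V), C2(4μF, Q=12μC, V=3.00V)
Op 1: CLOSE 2-1: Q_total=22.00, C_total=8.00, V=2.75; Q2=11.00, Q1=11.00; dissipated=0.250

Answer: 2.75 V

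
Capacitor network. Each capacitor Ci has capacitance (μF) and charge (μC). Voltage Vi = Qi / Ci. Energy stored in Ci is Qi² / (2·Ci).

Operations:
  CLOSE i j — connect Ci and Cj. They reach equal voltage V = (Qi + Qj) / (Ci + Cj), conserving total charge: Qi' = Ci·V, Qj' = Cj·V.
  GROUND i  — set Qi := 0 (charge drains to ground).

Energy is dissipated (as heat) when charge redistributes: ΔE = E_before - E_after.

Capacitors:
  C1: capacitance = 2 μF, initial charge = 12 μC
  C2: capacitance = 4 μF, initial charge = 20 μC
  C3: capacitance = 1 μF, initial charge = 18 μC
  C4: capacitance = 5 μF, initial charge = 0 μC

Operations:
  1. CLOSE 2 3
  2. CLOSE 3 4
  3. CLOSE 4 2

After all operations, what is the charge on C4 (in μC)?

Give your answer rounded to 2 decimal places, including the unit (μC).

Answer: 20.41 μC

Derivation:
Initial: C1(2μF, Q=12μC, V=6.00V), C2(4μF, Q=20μC, V=5.00V), C3(1μF, Q=18μC, V=18.00V), C4(5μF, Q=0μC, V=0.00V)
Op 1: CLOSE 2-3: Q_total=38.00, C_total=5.00, V=7.60; Q2=30.40, Q3=7.60; dissipated=67.600
Op 2: CLOSE 3-4: Q_total=7.60, C_total=6.00, V=1.27; Q3=1.27, Q4=6.33; dissipated=24.067
Op 3: CLOSE 4-2: Q_total=36.73, C_total=9.00, V=4.08; Q4=20.41, Q2=16.33; dissipated=44.568
Final charges: Q1=12.00, Q2=16.33, Q3=1.27, Q4=20.41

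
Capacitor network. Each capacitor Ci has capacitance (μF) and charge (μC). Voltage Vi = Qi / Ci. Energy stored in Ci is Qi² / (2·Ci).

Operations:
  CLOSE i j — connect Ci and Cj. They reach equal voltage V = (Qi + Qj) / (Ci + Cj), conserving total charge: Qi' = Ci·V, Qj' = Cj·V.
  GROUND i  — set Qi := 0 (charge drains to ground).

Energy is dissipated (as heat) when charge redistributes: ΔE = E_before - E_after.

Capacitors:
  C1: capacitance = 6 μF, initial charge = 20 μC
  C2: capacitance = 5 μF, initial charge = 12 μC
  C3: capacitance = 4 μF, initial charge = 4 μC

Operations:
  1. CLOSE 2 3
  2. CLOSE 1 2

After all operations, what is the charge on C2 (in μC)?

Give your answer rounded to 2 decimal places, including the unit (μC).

Answer: 13.13 μC

Derivation:
Initial: C1(6μF, Q=20μC, V=3.33V), C2(5μF, Q=12μC, V=2.40V), C3(4μF, Q=4μC, V=1.00V)
Op 1: CLOSE 2-3: Q_total=16.00, C_total=9.00, V=1.78; Q2=8.89, Q3=7.11; dissipated=2.178
Op 2: CLOSE 1-2: Q_total=28.89, C_total=11.00, V=2.63; Q1=15.76, Q2=13.13; dissipated=3.300
Final charges: Q1=15.76, Q2=13.13, Q3=7.11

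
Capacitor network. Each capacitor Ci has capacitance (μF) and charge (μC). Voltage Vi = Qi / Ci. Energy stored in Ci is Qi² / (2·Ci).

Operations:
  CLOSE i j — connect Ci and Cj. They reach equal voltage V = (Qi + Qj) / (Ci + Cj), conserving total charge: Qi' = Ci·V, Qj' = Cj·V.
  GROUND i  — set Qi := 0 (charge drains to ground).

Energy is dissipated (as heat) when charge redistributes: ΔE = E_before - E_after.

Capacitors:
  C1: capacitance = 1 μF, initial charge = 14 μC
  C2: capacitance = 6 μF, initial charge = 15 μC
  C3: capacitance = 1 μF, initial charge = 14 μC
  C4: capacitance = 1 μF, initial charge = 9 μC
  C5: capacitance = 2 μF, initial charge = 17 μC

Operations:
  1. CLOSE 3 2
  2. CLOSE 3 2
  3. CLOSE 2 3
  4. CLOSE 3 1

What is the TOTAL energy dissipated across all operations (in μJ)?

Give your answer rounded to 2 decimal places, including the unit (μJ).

Answer: 80.97 μJ

Derivation:
Initial: C1(1μF, Q=14μC, V=14.00V), C2(6μF, Q=15μC, V=2.50V), C3(1μF, Q=14μC, V=14.00V), C4(1μF, Q=9μC, V=9.00V), C5(2μF, Q=17μC, V=8.50V)
Op 1: CLOSE 3-2: Q_total=29.00, C_total=7.00, V=4.14; Q3=4.14, Q2=24.86; dissipated=56.679
Op 2: CLOSE 3-2: Q_total=29.00, C_total=7.00, V=4.14; Q3=4.14, Q2=24.86; dissipated=0.000
Op 3: CLOSE 2-3: Q_total=29.00, C_total=7.00, V=4.14; Q2=24.86, Q3=4.14; dissipated=0.000
Op 4: CLOSE 3-1: Q_total=18.14, C_total=2.00, V=9.07; Q3=9.07, Q1=9.07; dissipated=24.291
Total dissipated: 80.969 μJ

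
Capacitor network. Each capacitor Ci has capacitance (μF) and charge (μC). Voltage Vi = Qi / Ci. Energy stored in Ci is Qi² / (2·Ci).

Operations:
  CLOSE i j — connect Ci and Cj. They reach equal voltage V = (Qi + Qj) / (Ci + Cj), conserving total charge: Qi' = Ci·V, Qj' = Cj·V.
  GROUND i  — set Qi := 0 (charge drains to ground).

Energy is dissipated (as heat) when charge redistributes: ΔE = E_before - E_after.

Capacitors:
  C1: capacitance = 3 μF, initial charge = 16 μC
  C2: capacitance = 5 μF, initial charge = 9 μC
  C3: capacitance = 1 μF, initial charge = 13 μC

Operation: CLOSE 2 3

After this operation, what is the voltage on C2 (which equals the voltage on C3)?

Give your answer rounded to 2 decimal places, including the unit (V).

Answer: 3.67 V

Derivation:
Initial: C1(3μF, Q=16μC, V=5.33V), C2(5μF, Q=9μC, V=1.80V), C3(1μF, Q=13μC, V=13.00V)
Op 1: CLOSE 2-3: Q_total=22.00, C_total=6.00, V=3.67; Q2=18.33, Q3=3.67; dissipated=52.267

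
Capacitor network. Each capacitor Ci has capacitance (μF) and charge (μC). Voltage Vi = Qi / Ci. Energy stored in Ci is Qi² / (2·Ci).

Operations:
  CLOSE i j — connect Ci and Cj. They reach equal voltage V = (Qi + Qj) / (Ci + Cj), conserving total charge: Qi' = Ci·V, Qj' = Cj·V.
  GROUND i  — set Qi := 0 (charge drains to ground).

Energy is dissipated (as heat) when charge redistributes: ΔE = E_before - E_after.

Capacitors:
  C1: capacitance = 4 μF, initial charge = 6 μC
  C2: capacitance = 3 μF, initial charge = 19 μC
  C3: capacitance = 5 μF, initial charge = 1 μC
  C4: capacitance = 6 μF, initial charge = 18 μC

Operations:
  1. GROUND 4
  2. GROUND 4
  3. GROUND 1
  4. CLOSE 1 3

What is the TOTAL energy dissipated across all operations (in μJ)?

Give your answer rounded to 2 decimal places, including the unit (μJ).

Answer: 31.54 μJ

Derivation:
Initial: C1(4μF, Q=6μC, V=1.50V), C2(3μF, Q=19μC, V=6.33V), C3(5μF, Q=1μC, V=0.20V), C4(6μF, Q=18μC, V=3.00V)
Op 1: GROUND 4: Q4=0; energy lost=27.000
Op 2: GROUND 4: Q4=0; energy lost=0.000
Op 3: GROUND 1: Q1=0; energy lost=4.500
Op 4: CLOSE 1-3: Q_total=1.00, C_total=9.00, V=0.11; Q1=0.44, Q3=0.56; dissipated=0.044
Total dissipated: 31.544 μJ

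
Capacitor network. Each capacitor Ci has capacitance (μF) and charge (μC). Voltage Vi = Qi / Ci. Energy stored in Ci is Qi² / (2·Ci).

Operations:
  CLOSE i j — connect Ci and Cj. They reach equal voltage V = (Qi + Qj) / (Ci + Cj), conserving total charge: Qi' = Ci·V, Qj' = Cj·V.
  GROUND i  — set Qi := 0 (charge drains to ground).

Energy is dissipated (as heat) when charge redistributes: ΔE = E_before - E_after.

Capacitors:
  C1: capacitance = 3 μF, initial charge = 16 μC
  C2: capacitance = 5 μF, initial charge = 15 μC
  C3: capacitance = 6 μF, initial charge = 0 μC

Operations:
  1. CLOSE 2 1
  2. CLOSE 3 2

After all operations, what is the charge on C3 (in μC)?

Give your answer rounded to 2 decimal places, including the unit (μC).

Answer: 10.57 μC

Derivation:
Initial: C1(3μF, Q=16μC, V=5.33V), C2(5μF, Q=15μC, V=3.00V), C3(6μF, Q=0μC, V=0.00V)
Op 1: CLOSE 2-1: Q_total=31.00, C_total=8.00, V=3.88; Q2=19.38, Q1=11.62; dissipated=5.104
Op 2: CLOSE 3-2: Q_total=19.38, C_total=11.00, V=1.76; Q3=10.57, Q2=8.81; dissipated=20.476
Final charges: Q1=11.62, Q2=8.81, Q3=10.57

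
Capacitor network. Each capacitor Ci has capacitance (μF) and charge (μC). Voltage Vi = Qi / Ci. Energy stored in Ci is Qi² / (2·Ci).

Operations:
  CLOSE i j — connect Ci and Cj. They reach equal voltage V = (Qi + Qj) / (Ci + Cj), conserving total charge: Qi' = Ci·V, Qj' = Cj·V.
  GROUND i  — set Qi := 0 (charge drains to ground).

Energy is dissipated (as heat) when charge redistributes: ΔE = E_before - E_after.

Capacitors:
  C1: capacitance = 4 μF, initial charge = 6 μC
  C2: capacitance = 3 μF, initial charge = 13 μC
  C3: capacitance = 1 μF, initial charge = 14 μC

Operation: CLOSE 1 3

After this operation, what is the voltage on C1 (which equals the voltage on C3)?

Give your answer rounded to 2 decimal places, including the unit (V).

Answer: 4.00 V

Derivation:
Initial: C1(4μF, Q=6μC, V=1.50V), C2(3μF, Q=13μC, V=4.33V), C3(1μF, Q=14μC, V=14.00V)
Op 1: CLOSE 1-3: Q_total=20.00, C_total=5.00, V=4.00; Q1=16.00, Q3=4.00; dissipated=62.500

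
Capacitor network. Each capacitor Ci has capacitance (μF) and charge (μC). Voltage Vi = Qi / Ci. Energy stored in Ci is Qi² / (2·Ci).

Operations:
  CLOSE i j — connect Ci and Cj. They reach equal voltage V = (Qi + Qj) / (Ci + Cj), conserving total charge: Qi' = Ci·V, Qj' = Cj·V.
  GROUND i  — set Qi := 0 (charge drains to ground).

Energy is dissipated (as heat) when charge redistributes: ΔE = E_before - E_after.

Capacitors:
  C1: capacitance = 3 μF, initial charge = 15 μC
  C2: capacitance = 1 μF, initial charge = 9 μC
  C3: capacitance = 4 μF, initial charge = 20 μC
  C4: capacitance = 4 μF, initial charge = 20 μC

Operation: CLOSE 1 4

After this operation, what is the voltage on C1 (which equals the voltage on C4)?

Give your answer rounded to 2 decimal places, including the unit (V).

Initial: C1(3μF, Q=15μC, V=5.00V), C2(1μF, Q=9μC, V=9.00V), C3(4μF, Q=20μC, V=5.00V), C4(4μF, Q=20μC, V=5.00V)
Op 1: CLOSE 1-4: Q_total=35.00, C_total=7.00, V=5.00; Q1=15.00, Q4=20.00; dissipated=0.000

Answer: 5.00 V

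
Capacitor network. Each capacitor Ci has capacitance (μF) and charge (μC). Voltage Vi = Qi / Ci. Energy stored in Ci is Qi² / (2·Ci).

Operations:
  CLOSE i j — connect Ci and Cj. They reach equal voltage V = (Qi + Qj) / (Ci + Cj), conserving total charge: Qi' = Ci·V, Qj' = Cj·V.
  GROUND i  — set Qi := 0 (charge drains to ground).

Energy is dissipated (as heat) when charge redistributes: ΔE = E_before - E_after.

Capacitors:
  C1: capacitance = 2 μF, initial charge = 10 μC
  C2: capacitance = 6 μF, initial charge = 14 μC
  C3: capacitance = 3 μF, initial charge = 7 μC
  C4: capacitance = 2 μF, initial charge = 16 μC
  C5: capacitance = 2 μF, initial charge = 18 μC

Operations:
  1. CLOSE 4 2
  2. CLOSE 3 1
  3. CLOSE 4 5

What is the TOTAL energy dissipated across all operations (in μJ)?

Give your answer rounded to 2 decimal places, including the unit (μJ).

Initial: C1(2μF, Q=10μC, V=5.00V), C2(6μF, Q=14μC, V=2.33V), C3(3μF, Q=7μC, V=2.33V), C4(2μF, Q=16μC, V=8.00V), C5(2μF, Q=18μC, V=9.00V)
Op 1: CLOSE 4-2: Q_total=30.00, C_total=8.00, V=3.75; Q4=7.50, Q2=22.50; dissipated=24.083
Op 2: CLOSE 3-1: Q_total=17.00, C_total=5.00, V=3.40; Q3=10.20, Q1=6.80; dissipated=4.267
Op 3: CLOSE 4-5: Q_total=25.50, C_total=4.00, V=6.38; Q4=12.75, Q5=12.75; dissipated=13.781
Total dissipated: 42.131 μJ

Answer: 42.13 μJ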